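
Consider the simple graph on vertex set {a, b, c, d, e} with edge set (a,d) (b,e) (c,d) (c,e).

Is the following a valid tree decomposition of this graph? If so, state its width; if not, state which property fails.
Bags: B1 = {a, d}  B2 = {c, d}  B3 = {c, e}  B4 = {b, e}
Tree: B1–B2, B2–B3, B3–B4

Vertex coverage: the bags together contain {a, b, c, d, e}, the full vertex set. Edge coverage: each edge of G has both endpoints in at least one bag. Running intersection: for every vertex, the bags containing it form a connected subtree. All three properties hold, so this is a valid tree decomposition of width max|bag| − 1 = 1, and hence tw(G) ≤ 1.

Yes; width 1.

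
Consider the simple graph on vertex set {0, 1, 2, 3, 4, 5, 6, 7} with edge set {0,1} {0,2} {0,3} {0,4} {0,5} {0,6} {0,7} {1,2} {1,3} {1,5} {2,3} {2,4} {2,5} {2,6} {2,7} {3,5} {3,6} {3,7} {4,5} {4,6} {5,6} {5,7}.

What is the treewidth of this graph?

4

A width-4 tree decomposition is:
Bags: B1 = {0, 2, 3, 5, 7}  B2 = {0, 1, 2, 3, 5}  B3 = {0, 2, 3, 5, 6}  B4 = {0, 2, 4, 5, 6}
Tree: B1–B2, B2–B3, B3–B4
The largest bag has 5 vertices, giving width 4; this decomposition certifies tw(G) ≤ 4. For the lower bound, the 5 vertices {0, 1, 2, 3, 5} are pairwise adjacent, and any tree decomposition puts a clique entirely inside one bag — forcing width ≥ 4. Combining the bounds, tw(G) = 4.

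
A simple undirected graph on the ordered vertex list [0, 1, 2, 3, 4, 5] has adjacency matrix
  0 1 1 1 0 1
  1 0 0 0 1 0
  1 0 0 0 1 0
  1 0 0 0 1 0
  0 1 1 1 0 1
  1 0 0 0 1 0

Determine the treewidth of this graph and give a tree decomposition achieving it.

Each bag holds 3 vertices, so the decomposition has width 2, which upper-bounds the treewidth. Since 3–0–1–4–3 is a cycle in G, G is not acyclic. Forests are exactly the graphs of treewidth ≤ 1, so tw(G) ≥ 2. Therefore the treewidth is 2.

Treewidth 2.
Bags: B1 = {0, 3, 4}  B2 = {0, 1, 4}  B3 = {0, 4, 5}  B4 = {0, 2, 4}
Tree: B1–B2, B2–B3, B3–B4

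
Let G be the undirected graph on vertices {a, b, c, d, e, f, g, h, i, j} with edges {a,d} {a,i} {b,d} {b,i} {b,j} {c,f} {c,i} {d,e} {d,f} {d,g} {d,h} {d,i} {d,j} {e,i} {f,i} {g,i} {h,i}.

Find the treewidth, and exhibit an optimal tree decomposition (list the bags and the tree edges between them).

Treewidth 2.
Bags: B1 = {d, f, i}  B2 = {b, d, i}  B3 = {d, e, i}  B4 = {a, d, i}  B5 = {d, h, i}  B6 = {b, d, j}  B7 = {c, f, i}  B8 = {d, g, i}
Tree: B1–B2, B2–B3, B2–B4, B4–B5, B2–B6, B1–B7, B4–B8

The largest bag has 3 vertices, giving width 2; this decomposition certifies tw(G) ≤ 2. On the other hand G contains the 3-clique {b, d, j}. A clique must lie in a single bag of any decomposition, so no decomposition can have width below 2. The upper and lower bounds meet at 2, so that is the treewidth.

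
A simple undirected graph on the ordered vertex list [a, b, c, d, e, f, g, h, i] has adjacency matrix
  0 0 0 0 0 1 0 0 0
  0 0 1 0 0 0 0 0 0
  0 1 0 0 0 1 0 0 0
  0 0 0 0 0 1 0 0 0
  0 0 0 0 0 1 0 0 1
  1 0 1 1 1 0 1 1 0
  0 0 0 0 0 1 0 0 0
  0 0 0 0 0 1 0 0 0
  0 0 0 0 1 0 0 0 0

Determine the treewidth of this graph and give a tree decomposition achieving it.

Each bag holds 2 vertices, so the decomposition has width 1, which upper-bounds the treewidth. G has an edge, so its treewidth is at least 1. Combining the bounds, tw(G) = 1.

Treewidth 1.
Bags: B1 = {c, f}  B2 = {d, f}  B3 = {b, c}  B4 = {a, f}  B5 = {f, h}  B6 = {e, f}  B7 = {f, g}  B8 = {e, i}
Tree: B1–B2, B1–B3, B2–B4, B4–B5, B5–B6, B1–B7, B6–B8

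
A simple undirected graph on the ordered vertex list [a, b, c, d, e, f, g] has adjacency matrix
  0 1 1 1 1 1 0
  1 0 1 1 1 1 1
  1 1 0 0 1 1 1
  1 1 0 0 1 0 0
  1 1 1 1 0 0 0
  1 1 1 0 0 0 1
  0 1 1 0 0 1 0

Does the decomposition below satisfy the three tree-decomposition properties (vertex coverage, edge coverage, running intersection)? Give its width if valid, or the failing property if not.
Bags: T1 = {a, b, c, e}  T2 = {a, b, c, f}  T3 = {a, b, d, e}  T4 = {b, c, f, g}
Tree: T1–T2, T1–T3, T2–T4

Vertex coverage: the bags together contain {a, b, c, d, e, f, g}, the full vertex set. Edge coverage: each edge of G has both endpoints in at least one bag. Running intersection: for every vertex, the bags containing it form a connected subtree. All three properties hold, so this is a valid tree decomposition of width max|bag| − 1 = 3, and hence tw(G) ≤ 3.

Yes; width 3.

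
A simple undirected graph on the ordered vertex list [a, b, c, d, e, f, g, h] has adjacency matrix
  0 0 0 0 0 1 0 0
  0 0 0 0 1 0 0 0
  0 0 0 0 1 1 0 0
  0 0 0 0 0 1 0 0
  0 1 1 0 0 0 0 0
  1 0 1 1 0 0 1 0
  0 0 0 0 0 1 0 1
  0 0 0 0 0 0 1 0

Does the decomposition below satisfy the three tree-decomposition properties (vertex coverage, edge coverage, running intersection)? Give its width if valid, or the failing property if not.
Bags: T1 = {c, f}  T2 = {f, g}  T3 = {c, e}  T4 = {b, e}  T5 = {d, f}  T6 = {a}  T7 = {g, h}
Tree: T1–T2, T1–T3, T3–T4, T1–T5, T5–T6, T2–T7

A tree decomposition must satisfy three properties: every vertex lies in some bag; for every edge, both endpoints lie together in some bag; and for every vertex, the bags containing it form a connected subtree. Here edge (f,a) lies in no bag, so the decomposition is invalid.

No — edge (f,a) lies in no bag.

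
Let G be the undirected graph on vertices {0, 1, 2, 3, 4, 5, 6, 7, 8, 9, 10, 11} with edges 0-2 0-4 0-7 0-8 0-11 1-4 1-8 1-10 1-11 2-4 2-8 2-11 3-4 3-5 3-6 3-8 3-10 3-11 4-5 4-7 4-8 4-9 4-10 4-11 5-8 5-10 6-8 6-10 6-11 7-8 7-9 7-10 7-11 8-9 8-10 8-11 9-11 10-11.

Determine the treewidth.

A width-4 tree decomposition is:
Bags: B1 = {3, 4, 5, 8, 10}  B2 = {3, 4, 8, 10, 11}  B3 = {4, 7, 8, 10, 11}  B4 = {0, 4, 7, 8, 11}  B5 = {0, 2, 4, 8, 11}  B6 = {4, 7, 8, 9, 11}  B7 = {1, 4, 8, 10, 11}  B8 = {3, 6, 8, 10, 11}
Tree: B1–B2, B2–B3, B3–B4, B4–B5, B4–B6, B3–B7, B2–B8
Each bag holds 5 vertices, so the decomposition has width 4, which upper-bounds the treewidth. For the lower bound, the 5 vertices {1, 4, 8, 10, 11} are pairwise adjacent, and any tree decomposition puts a clique entirely inside one bag — forcing width ≥ 4. Combining the bounds, tw(G) = 4.

4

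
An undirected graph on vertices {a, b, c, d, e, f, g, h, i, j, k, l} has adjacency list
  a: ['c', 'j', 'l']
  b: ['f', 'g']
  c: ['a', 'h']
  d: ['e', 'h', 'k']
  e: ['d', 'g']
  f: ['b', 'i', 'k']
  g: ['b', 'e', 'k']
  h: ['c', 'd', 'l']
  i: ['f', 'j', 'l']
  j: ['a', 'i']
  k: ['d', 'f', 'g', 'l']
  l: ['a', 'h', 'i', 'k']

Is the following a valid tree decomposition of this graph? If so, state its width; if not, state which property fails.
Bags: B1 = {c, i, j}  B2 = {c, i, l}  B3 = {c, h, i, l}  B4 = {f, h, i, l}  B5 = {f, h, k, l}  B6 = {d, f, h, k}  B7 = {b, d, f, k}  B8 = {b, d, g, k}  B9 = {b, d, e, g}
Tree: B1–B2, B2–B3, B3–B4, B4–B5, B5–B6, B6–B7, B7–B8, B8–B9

A tree decomposition must satisfy three properties: every vertex lies in some bag; for every edge, both endpoints lie together in some bag; and for every vertex, the bags containing it form a connected subtree. Here vertex a appears in no bag, so the decomposition is invalid.

No — vertex a appears in no bag.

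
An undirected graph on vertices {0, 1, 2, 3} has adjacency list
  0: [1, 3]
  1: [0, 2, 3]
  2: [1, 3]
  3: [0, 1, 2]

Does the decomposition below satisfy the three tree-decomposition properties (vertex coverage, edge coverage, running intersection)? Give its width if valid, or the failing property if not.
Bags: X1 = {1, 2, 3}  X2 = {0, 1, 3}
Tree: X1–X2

Checking the three conditions: (i) the bags cover all of {0, 1, 2, 3}; (ii) for each edge, some bag contains both endpoints; (iii) the bags containing any fixed vertex form a subtree. All hold, so the decomposition is valid with width 3 − 1 = 2.

Yes; width 2.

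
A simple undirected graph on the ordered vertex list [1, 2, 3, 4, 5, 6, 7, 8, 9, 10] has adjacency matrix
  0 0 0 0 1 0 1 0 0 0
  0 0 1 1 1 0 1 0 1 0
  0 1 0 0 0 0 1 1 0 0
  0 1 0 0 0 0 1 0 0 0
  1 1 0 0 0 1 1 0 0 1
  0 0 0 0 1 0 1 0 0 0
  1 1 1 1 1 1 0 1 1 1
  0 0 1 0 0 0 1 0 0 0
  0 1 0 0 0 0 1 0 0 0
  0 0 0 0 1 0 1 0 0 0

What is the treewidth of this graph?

A width-2 tree decomposition is:
Bags: B1 = {3, 7, 8}  B2 = {2, 3, 7}  B3 = {2, 4, 7}  B4 = {2, 5, 7}  B5 = {1, 5, 7}  B6 = {2, 7, 9}  B7 = {5, 6, 7}  B8 = {5, 7, 10}
Tree: B1–B2, B2–B3, B2–B4, B4–B5, B2–B6, B4–B7, B4–B8
Every bag has size at most 3, so the width is 3 − 1 = 2 and tw(G) ≤ 2. On the other hand G contains the 3-clique {1, 5, 7}. A clique must lie in a single bag of any decomposition, so no decomposition can have width below 2. Therefore the treewidth is 2.

2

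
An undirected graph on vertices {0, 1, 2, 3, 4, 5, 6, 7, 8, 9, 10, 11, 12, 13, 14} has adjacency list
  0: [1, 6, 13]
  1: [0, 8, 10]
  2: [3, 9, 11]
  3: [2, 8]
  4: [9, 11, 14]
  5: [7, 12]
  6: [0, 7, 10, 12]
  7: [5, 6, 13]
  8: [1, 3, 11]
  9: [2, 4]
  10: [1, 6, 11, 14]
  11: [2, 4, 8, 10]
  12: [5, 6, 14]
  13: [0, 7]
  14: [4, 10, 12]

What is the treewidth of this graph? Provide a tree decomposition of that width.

Every bag has size at most 4, so the width is 4 − 1 = 3 and tw(G) ≤ 3. For the lower bound: the 4 vertex sets {2,3,9}, {8}, {11}, {1,4,10,14} are disjoint, each induces a connected subgraph, and every pair is joined by at least one edge of G. Contracting each set to a single vertex therefore yields K_{4} as a minor, and since treewidth is minor-monotone, tw(G) ≥ tw(K_{4}) = 3. Combining the bounds, tw(G) = 3.

Treewidth 3.
One optimal decomposition is:
Bags: B1 = {2, 3, 8, 9}  B2 = {2, 8, 9, 11}  B3 = {4, 8, 9, 11}  B4 = {1, 4, 8, 11}  B5 = {1, 4, 10, 11}  B6 = {1, 4, 10, 14}  B7 = {0, 1, 10, 14}  B8 = {0, 6, 10, 14}  B9 = {0, 6, 12, 14}  B10 = {0, 6, 12, 13}  B11 = {6, 7, 12, 13}  B12 = {5, 7, 12, 13}
Tree: B1–B2, B2–B3, B3–B4, B4–B5, B5–B6, B6–B7, B7–B8, B8–B9, B9–B10, B10–B11, B11–B12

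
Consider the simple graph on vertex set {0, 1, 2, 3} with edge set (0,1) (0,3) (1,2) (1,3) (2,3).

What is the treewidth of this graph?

A width-2 tree decomposition is:
Bags: B1 = {0, 1, 3}  B2 = {1, 2, 3}
Tree: B1–B2
The largest bag has 3 vertices, giving width 2; this decomposition certifies tw(G) ≤ 2. Conversely, {0, 1, 3} is a clique of size 3, and the vertices of any clique must share a bag in every tree decomposition; so some bag has ≥ 3 vertices and tw(G) ≥ 2. Combining the bounds, tw(G) = 2.

2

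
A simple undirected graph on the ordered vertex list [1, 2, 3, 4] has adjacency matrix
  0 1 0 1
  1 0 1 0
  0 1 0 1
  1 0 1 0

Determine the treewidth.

A width-2 tree decomposition is:
Bags: B1 = {2, 3, 4}  B2 = {1, 2, 4}
Tree: B1–B2
Each bag holds 3 vertices, so the decomposition has width 2, which upper-bounds the treewidth. For the lower bound, G contains the cycle 2–3–4–1–2, so G is not a forest; only forests have treewidth ≤ 1, hence tw(G) ≥ 2. Therefore the treewidth is 2.

2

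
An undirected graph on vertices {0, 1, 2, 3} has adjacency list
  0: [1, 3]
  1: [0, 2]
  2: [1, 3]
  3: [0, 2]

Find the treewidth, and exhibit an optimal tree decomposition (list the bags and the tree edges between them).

Every bag has size at most 3, so the width is 3 − 1 = 2 and tw(G) ≤ 2. For the lower bound, G contains the cycle 3–0–1–2–3, so G is not a forest; only forests have treewidth ≤ 1, hence tw(G) ≥ 2. Combining the bounds, tw(G) = 2.

Treewidth 2.
One such decomposition:
Bags: B1 = {0, 1, 3}  B2 = {1, 2, 3}
Tree: B1–B2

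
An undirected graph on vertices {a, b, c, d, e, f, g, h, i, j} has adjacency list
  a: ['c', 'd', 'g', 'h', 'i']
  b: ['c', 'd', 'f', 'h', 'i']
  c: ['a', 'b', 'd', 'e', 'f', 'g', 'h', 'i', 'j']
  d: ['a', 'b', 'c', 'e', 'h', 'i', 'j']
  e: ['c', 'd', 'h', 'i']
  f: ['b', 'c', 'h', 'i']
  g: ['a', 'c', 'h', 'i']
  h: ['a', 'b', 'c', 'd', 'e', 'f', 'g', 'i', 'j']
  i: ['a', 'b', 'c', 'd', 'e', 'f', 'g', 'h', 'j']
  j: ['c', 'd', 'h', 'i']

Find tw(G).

A width-4 tree decomposition is:
Bags: B1 = {a, c, g, h, i}  B2 = {a, c, d, h, i}  B3 = {c, d, h, i, j}  B4 = {b, c, d, h, i}  B5 = {b, c, f, h, i}  B6 = {c, d, e, h, i}
Tree: B1–B2, B2–B3, B3–B4, B4–B5, B3–B6
The largest bag has 5 vertices, giving width 4; this decomposition certifies tw(G) ≤ 4. For the lower bound, the 5 vertices {c, d, h, i, j} are pairwise adjacent, and any tree decomposition puts a clique entirely inside one bag — forcing width ≥ 4. Therefore the treewidth is 4.

4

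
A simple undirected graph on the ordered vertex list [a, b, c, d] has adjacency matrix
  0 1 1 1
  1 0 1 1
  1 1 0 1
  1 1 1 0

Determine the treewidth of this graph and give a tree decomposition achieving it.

Treewidth 3.
Bags: B1 = {a, b, c, d}
Tree: (single bag)

A single bag containing all 4 vertices is trivially a valid decomposition of width 3. On the other hand G contains the 4-clique {a, b, c, d}. A clique must lie in a single bag of any decomposition, so no decomposition can have width below 3. Combining the bounds, tw(G) = 3.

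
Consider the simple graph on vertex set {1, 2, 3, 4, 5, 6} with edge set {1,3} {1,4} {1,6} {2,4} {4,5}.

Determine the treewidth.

A width-1 tree decomposition is:
Bags: B1 = {1, 4}  B2 = {4, 5}  B3 = {1, 3}  B4 = {1, 6}  B5 = {2, 4}
Tree: B1–B2, B1–B3, B1–B4, B1–B5
Every bag has size at most 2, so the width is 2 − 1 = 1 and tw(G) ≤ 1. Since G has at least one edge (e.g. 1–4), it is not an edgeless graph, so tw(G) ≥ 1. Combining the bounds, tw(G) = 1.

1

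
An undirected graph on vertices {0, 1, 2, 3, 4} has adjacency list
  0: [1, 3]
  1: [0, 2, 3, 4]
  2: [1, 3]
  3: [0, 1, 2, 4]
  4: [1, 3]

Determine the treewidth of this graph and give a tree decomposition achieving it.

Treewidth 2.
Bags: B1 = {1, 3, 4}  B2 = {0, 1, 3}  B3 = {1, 2, 3}
Tree: B1–B2, B1–B3

Each bag holds 3 vertices, so the decomposition has width 2, which upper-bounds the treewidth. For the lower bound, the 3 vertices {0, 1, 3} are pairwise adjacent, and any tree decomposition puts a clique entirely inside one bag — forcing width ≥ 2. Therefore the treewidth is 2.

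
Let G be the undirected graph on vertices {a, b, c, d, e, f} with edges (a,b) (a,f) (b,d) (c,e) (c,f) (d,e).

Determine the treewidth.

A width-2 tree decomposition is:
Bags: B1 = {a, b, f}  B2 = {b, d, f}  B3 = {d, e, f}  B4 = {c, e, f}
Tree: B1–B2, B2–B3, B3–B4
The largest bag has 3 vertices, giving width 2; this decomposition certifies tw(G) ≤ 2. The edges f–a–b–d–e–c–f form a cycle, so G is not a tree and its treewidth is at least 2. Hence tw(G) = 2 exactly.

2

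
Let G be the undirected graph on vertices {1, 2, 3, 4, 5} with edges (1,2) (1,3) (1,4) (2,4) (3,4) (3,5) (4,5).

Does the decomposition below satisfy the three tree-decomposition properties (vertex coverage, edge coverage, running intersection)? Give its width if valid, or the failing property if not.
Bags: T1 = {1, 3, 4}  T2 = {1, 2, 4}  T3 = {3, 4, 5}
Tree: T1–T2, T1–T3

Every vertex of G appears in some bag (union = {1, 2, 3, 4, 5}); every edge is covered by a bag; and for each vertex v the set of bags containing v is connected in the bag tree. The decomposition is therefore valid. The largest bag has 3 vertices, so the width is 2.

Yes; width 2.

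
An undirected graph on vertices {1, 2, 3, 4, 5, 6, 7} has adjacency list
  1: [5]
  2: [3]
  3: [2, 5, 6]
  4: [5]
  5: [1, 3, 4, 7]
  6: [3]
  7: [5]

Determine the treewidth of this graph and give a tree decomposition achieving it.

The largest bag has 2 vertices, giving width 1; this decomposition certifies tw(G) ≤ 1. G has an edge, so its treewidth is at least 1. The upper and lower bounds meet at 1, so that is the treewidth.

Treewidth 1.
One optimal decomposition is:
Bags: B1 = {3, 5}  B2 = {4, 5}  B3 = {3, 6}  B4 = {2, 3}  B5 = {1, 5}  B6 = {5, 7}
Tree: B1–B2, B1–B3, B3–B4, B1–B5, B5–B6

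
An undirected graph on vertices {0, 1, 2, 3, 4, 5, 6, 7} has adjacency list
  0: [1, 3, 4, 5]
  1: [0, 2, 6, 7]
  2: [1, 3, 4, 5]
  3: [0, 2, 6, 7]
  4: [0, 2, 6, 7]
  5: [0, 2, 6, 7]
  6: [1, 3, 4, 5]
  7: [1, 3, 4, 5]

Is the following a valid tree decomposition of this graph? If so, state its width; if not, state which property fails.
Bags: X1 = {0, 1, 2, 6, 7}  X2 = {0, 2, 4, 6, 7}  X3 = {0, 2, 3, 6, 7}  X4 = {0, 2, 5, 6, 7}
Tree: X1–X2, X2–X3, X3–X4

Yes; width 4.

Every vertex of G appears in some bag (union = {0, 1, 2, 3, 4, 5, 6, 7}); every edge is covered by a bag; and for each vertex v the set of bags containing v is connected in the bag tree. The decomposition is therefore valid. The largest bag has 5 vertices, so the width is 4.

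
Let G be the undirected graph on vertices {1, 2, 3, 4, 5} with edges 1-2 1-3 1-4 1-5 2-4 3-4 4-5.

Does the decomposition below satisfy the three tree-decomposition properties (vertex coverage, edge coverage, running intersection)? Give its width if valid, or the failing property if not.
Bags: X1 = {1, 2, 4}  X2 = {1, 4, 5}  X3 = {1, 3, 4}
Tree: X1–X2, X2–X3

Yes; width 2.

Checking the three conditions: (i) the bags cover all of {1, 2, 3, 4, 5}; (ii) for each edge, some bag contains both endpoints; (iii) the bags containing any fixed vertex form a subtree. All hold, so the decomposition is valid with width 3 − 1 = 2.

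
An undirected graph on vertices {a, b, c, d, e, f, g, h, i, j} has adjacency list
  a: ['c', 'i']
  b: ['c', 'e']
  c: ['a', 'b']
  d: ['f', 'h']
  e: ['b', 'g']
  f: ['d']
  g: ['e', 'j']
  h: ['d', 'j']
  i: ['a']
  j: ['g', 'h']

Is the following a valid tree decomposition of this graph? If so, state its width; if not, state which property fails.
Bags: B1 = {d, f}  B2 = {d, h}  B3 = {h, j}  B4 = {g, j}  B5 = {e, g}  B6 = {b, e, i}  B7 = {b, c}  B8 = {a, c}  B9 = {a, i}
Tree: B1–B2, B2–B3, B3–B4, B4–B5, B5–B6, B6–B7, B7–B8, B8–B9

A tree decomposition must satisfy three properties: every vertex lies in some bag; for every edge, both endpoints lie together in some bag; and for every vertex, the bags containing it form a connected subtree. Here bags containing vertex i are not connected in the tree, so the decomposition is invalid.

No — bags containing vertex i are not connected in the tree.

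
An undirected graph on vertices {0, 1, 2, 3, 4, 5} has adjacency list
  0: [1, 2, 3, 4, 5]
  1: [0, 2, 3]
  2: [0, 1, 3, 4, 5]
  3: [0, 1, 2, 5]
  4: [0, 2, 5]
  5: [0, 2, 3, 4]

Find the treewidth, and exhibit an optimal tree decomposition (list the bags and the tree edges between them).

Treewidth 3.
Bags: B1 = {0, 2, 3, 5}  B2 = {0, 2, 4, 5}  B3 = {0, 1, 2, 3}
Tree: B1–B2, B1–B3

Every bag has size at most 4, so the width is 4 − 1 = 3 and tw(G) ≤ 3. For the lower bound, the 4 vertices {0, 1, 2, 3} are pairwise adjacent, and any tree decomposition puts a clique entirely inside one bag — forcing width ≥ 3. The upper and lower bounds meet at 3, so that is the treewidth.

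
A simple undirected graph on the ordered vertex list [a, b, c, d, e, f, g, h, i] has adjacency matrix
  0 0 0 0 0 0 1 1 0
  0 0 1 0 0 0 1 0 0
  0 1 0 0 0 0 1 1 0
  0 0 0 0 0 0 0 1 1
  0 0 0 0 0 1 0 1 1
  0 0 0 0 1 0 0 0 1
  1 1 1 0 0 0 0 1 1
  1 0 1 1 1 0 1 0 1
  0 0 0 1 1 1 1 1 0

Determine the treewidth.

2

A width-2 tree decomposition is:
Bags: B1 = {g, h, i}  B2 = {d, h, i}  B3 = {a, g, h}  B4 = {c, g, h}  B5 = {e, h, i}  B6 = {e, f, i}  B7 = {b, c, g}
Tree: B1–B2, B1–B3, B1–B4, B2–B5, B5–B6, B4–B7
The largest bag has 3 vertices, giving width 2; this decomposition certifies tw(G) ≤ 2. Conversely, {d, h, i} is a clique of size 3, and the vertices of any clique must share a bag in every tree decomposition; so some bag has ≥ 3 vertices and tw(G) ≥ 2. Therefore the treewidth is 2.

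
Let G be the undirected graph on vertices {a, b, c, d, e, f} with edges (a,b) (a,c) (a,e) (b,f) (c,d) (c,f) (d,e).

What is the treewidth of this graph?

A width-2 tree decomposition is:
Bags: B1 = {a, b, f}  B2 = {a, c, f}  B3 = {a, c, e}  B4 = {c, d, e}
Tree: B1–B2, B2–B3, B3–B4
The largest bag has 3 vertices, giving width 2; this decomposition certifies tw(G) ≤ 2. Since b–f–c–a–b is a cycle in G, G is not acyclic. Forests are exactly the graphs of treewidth ≤ 1, so tw(G) ≥ 2. Combining the bounds, tw(G) = 2.

2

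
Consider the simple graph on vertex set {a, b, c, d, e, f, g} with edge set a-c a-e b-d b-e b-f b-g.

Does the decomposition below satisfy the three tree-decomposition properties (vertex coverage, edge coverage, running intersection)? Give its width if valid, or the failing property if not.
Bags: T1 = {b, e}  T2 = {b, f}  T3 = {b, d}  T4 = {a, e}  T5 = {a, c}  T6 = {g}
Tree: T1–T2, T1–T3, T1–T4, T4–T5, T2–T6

No — edge (b,g) lies in no bag.

A tree decomposition must satisfy three properties: every vertex lies in some bag; for every edge, both endpoints lie together in some bag; and for every vertex, the bags containing it form a connected subtree. Here edge (b,g) lies in no bag, so the decomposition is invalid.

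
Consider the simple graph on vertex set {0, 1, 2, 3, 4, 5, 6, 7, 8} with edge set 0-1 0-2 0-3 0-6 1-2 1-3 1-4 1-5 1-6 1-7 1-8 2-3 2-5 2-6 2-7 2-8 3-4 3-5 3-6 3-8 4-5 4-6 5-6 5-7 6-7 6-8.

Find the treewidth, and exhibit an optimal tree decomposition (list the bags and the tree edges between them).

Treewidth 4.
One optimal decomposition is:
Bags: B1 = {0, 1, 2, 3, 6}  B2 = {1, 2, 3, 5, 6}  B3 = {1, 2, 3, 6, 8}  B4 = {1, 3, 4, 5, 6}  B5 = {1, 2, 5, 6, 7}
Tree: B1–B2, B2–B3, B2–B4, B2–B5

The largest bag has 5 vertices, giving width 4; this decomposition certifies tw(G) ≤ 4. For the lower bound, the 5 vertices {0, 1, 2, 3, 6} are pairwise adjacent, and any tree decomposition puts a clique entirely inside one bag — forcing width ≥ 4. Combining the bounds, tw(G) = 4.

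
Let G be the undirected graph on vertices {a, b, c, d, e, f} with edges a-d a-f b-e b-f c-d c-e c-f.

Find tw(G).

A width-2 tree decomposition is:
Bags: B1 = {b, c, e}  B2 = {b, c, f}  B3 = {c, d, f}  B4 = {a, d, f}
Tree: B1–B2, B2–B3, B3–B4
The largest bag has 3 vertices, giving width 2; this decomposition certifies tw(G) ≤ 2. For the lower bound, G contains the cycle e–b–f–c–e, so G is not a forest; only forests have treewidth ≤ 1, hence tw(G) ≥ 2. Combining the bounds, tw(G) = 2.

2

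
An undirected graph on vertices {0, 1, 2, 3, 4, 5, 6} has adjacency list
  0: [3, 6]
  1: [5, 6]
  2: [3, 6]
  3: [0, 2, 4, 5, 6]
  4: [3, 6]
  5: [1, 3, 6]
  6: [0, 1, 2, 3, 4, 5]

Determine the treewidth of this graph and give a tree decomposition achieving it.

Treewidth 2.
Bags: B1 = {3, 5, 6}  B2 = {0, 3, 6}  B3 = {3, 4, 6}  B4 = {2, 3, 6}  B5 = {1, 5, 6}
Tree: B1–B2, B1–B3, B1–B4, B1–B5

The largest bag has 3 vertices, giving width 2; this decomposition certifies tw(G) ≤ 2. Conversely, {1, 5, 6} is a clique of size 3, and the vertices of any clique must share a bag in every tree decomposition; so some bag has ≥ 3 vertices and tw(G) ≥ 2. Hence tw(G) = 2 exactly.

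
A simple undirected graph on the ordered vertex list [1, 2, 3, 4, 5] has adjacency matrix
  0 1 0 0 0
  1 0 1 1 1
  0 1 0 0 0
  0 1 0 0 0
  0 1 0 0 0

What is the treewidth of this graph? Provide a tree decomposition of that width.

Treewidth 1.
One such decomposition:
Bags: B1 = {2, 5}  B2 = {2, 3}  B3 = {1, 2}  B4 = {2, 4}
Tree: B1–B2, B1–B3, B3–B4

Each bag holds 2 vertices, so the decomposition has width 1, which upper-bounds the treewidth. Any graph with an edge has treewidth ≥ 1, and G has the edge 2–5. Therefore the treewidth is 1.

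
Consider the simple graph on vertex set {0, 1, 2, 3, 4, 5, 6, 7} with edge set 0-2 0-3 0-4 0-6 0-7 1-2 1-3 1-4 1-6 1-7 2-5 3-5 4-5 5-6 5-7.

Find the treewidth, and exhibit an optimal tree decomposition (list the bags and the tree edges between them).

The largest bag has 4 vertices, giving width 3; this decomposition certifies tw(G) ≤ 3. For the lower bound: the 4 vertex sets {5,6}, {0,4}, {1}, {2} are disjoint, each induces a connected subgraph, and every pair is joined by at least one edge of G. Contracting each set to a single vertex therefore yields K_{4} as a minor, and since treewidth is minor-monotone, tw(G) ≥ tw(K_{4}) = 3. The upper and lower bounds meet at 3, so that is the treewidth.

Treewidth 3.
One optimal decomposition is:
Bags: B1 = {0, 1, 5, 6}  B2 = {0, 1, 4, 5}  B3 = {0, 1, 2, 5}  B4 = {0, 1, 3, 5}  B5 = {0, 1, 5, 7}
Tree: B1–B2, B2–B3, B3–B4, B4–B5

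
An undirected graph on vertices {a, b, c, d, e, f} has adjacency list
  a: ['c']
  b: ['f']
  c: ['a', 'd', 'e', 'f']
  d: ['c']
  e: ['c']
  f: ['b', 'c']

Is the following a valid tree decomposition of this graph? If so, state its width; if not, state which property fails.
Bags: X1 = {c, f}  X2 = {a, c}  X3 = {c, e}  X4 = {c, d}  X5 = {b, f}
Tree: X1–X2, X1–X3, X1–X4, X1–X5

Every vertex of G appears in some bag (union = {a, b, c, d, e, f}); every edge is covered by a bag; and for each vertex v the set of bags containing v is connected in the bag tree. The decomposition is therefore valid. The largest bag has 2 vertices, so the width is 1.

Yes; width 1.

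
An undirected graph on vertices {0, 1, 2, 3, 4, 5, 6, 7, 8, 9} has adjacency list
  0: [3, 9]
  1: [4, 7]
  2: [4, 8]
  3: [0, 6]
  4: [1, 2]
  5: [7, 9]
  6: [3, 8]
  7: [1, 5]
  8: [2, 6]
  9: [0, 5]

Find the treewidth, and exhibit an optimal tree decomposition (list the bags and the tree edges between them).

Each bag holds 3 vertices, so the decomposition has width 2, which upper-bounds the treewidth. For the lower bound, G contains the cycle 2–4–1–7–5–9–0–3–6–8–2, so G is not a forest; only forests have treewidth ≤ 1, hence tw(G) ≥ 2. Hence tw(G) = 2 exactly.

Treewidth 2.
One optimal decomposition is:
Bags: B1 = {1, 2, 4}  B2 = {1, 2, 7}  B3 = {2, 5, 7}  B4 = {2, 5, 9}  B5 = {0, 2, 9}  B6 = {0, 2, 3}  B7 = {2, 3, 6}  B8 = {2, 6, 8}
Tree: B1–B2, B2–B3, B3–B4, B4–B5, B5–B6, B6–B7, B7–B8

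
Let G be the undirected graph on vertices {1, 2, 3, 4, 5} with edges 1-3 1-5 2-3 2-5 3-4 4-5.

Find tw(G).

2

A width-2 tree decomposition is:
Bags: B1 = {3, 4, 5}  B2 = {2, 3, 5}  B3 = {1, 3, 5}
Tree: B1–B2, B2–B3
The largest bag has 3 vertices, giving width 2; this decomposition certifies tw(G) ≤ 2. For the lower bound, G contains the cycle 3–4–5–2–3, so G is not a forest; only forests have treewidth ≤ 1, hence tw(G) ≥ 2. Combining the bounds, tw(G) = 2.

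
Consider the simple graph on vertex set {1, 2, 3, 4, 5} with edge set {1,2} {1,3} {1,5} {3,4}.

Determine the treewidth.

A width-1 tree decomposition is:
Bags: B1 = {3, 4}  B2 = {1, 3}  B3 = {1, 2}  B4 = {1, 5}
Tree: B1–B2, B2–B3, B2–B4
Every bag has size at most 2, so the width is 2 − 1 = 1 and tw(G) ≤ 1. Since G has at least one edge (e.g. 4–3), it is not an edgeless graph, so tw(G) ≥ 1. Therefore the treewidth is 1.

1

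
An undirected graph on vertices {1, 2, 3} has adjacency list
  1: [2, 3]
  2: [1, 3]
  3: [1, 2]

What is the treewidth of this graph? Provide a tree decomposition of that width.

A single bag containing all 3 vertices is trivially a valid decomposition of width 2. Conversely, {1, 2, 3} is a clique of size 3, and the vertices of any clique must share a bag in every tree decomposition; so some bag has ≥ 3 vertices and tw(G) ≥ 2. The upper and lower bounds meet at 2, so that is the treewidth.

Treewidth 2.
One optimal decomposition is:
Bags: B1 = {1, 2, 3}
Tree: (single bag)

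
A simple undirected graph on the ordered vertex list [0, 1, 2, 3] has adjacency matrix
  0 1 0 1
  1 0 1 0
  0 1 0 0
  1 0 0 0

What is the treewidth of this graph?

A width-1 tree decomposition is:
Bags: B1 = {0, 1}  B2 = {1, 2}  B3 = {0, 3}
Tree: B1–B2, B1–B3
The largest bag has 2 vertices, giving width 1; this decomposition certifies tw(G) ≤ 1. Since G has at least one edge (e.g. 0–1), it is not an edgeless graph, so tw(G) ≥ 1. Therefore the treewidth is 1.

1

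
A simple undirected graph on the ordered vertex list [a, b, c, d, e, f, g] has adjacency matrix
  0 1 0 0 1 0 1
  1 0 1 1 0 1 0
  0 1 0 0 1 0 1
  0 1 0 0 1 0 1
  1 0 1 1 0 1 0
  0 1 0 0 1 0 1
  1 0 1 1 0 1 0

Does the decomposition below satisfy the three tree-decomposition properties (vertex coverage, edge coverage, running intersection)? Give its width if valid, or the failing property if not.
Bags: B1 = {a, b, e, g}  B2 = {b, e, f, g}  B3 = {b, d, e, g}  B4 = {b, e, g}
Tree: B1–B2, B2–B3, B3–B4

No — vertex c appears in no bag.

A tree decomposition must satisfy three properties: every vertex lies in some bag; for every edge, both endpoints lie together in some bag; and for every vertex, the bags containing it form a connected subtree. Here vertex c appears in no bag, so the decomposition is invalid.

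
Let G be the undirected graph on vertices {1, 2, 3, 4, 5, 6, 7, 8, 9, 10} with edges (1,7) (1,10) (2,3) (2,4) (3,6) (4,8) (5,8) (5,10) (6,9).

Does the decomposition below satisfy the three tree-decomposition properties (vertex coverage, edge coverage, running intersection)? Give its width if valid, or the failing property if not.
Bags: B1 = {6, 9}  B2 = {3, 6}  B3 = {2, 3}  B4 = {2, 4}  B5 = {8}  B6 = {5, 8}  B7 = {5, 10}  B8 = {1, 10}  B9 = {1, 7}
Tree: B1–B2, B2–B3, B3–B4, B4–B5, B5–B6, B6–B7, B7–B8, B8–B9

A tree decomposition must satisfy three properties: every vertex lies in some bag; for every edge, both endpoints lie together in some bag; and for every vertex, the bags containing it form a connected subtree. Here edge (4,8) lies in no bag, so the decomposition is invalid.

No — edge (4,8) lies in no bag.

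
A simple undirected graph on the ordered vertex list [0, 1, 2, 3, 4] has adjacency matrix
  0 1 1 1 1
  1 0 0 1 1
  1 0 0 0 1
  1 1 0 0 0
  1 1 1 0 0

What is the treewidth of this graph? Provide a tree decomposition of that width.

Treewidth 2.
One optimal decomposition is:
Bags: B1 = {0, 1, 4}  B2 = {0, 1, 3}  B3 = {0, 2, 4}
Tree: B1–B2, B1–B3

The largest bag has 3 vertices, giving width 2; this decomposition certifies tw(G) ≤ 2. On the other hand G contains the 3-clique {0, 1, 3}. A clique must lie in a single bag of any decomposition, so no decomposition can have width below 2. Hence tw(G) = 2 exactly.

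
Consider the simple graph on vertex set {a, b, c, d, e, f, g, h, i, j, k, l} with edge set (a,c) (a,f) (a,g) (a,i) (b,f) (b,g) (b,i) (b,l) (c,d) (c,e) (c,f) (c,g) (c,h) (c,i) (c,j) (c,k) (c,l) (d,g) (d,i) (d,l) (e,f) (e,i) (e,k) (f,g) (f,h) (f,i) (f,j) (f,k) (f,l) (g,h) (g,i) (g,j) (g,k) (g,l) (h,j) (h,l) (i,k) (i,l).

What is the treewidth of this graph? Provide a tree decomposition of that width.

Treewidth 4.
Bags: B1 = {c, f, g, i, l}  B2 = {c, f, g, h, l}  B3 = {a, c, f, g, i}  B4 = {c, f, g, i, k}  B5 = {b, f, g, i, l}  B6 = {c, d, g, i, l}  B7 = {c, e, f, i, k}  B8 = {c, f, g, h, j}
Tree: B1–B2, B1–B3, B3–B4, B1–B5, B1–B6, B4–B7, B2–B8

Every bag has size at most 5, so the width is 5 − 1 = 4 and tw(G) ≤ 4. Conversely, {c, d, g, i, l} is a clique of size 5, and the vertices of any clique must share a bag in every tree decomposition; so some bag has ≥ 5 vertices and tw(G) ≥ 4. The upper and lower bounds meet at 4, so that is the treewidth.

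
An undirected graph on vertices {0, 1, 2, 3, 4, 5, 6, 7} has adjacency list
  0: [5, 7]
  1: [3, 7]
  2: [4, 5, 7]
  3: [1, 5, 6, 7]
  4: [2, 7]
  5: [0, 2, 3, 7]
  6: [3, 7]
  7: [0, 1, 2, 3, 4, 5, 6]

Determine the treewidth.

A width-2 tree decomposition is:
Bags: B1 = {3, 5, 7}  B2 = {1, 3, 7}  B3 = {2, 5, 7}  B4 = {3, 6, 7}  B5 = {0, 5, 7}  B6 = {2, 4, 7}
Tree: B1–B2, B1–B3, B2–B4, B3–B5, B3–B6
Each bag holds 3 vertices, so the decomposition has width 2, which upper-bounds the treewidth. On the other hand G contains the 3-clique {0, 5, 7}. A clique must lie in a single bag of any decomposition, so no decomposition can have width below 2. Therefore the treewidth is 2.

2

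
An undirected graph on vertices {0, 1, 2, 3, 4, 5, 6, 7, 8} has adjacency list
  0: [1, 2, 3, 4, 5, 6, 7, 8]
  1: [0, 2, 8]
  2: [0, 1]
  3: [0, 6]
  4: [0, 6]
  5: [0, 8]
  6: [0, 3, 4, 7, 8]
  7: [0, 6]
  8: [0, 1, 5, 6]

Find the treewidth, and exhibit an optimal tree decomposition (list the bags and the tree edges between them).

Each bag holds 3 vertices, so the decomposition has width 2, which upper-bounds the treewidth. For the lower bound, the 3 vertices {0, 1, 8} are pairwise adjacent, and any tree decomposition puts a clique entirely inside one bag — forcing width ≥ 2. Therefore the treewidth is 2.

Treewidth 2.
One such decomposition:
Bags: B1 = {0, 6, 8}  B2 = {0, 3, 6}  B3 = {0, 1, 8}  B4 = {0, 1, 2}  B5 = {0, 6, 7}  B6 = {0, 5, 8}  B7 = {0, 4, 6}
Tree: B1–B2, B1–B3, B3–B4, B2–B5, B1–B6, B1–B7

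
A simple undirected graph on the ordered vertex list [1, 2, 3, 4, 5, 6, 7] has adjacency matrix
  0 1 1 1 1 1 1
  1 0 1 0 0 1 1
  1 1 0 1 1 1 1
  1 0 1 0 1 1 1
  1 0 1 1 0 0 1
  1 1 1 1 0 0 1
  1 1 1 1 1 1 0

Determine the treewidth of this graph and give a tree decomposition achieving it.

Each bag holds 5 vertices, so the decomposition has width 4, which upper-bounds the treewidth. For the lower bound, the 5 vertices {1, 2, 3, 6, 7} are pairwise adjacent, and any tree decomposition puts a clique entirely inside one bag — forcing width ≥ 4. The upper and lower bounds meet at 4, so that is the treewidth.

Treewidth 4.
Bags: B1 = {1, 3, 4, 6, 7}  B2 = {1, 3, 4, 5, 7}  B3 = {1, 2, 3, 6, 7}
Tree: B1–B2, B1–B3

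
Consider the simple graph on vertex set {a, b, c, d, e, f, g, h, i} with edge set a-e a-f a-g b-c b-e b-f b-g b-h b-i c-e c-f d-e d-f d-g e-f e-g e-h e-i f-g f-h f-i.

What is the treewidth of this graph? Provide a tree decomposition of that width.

The largest bag has 4 vertices, giving width 3; this decomposition certifies tw(G) ≤ 3. Conversely, {d, e, f, g} is a clique of size 4, and the vertices of any clique must share a bag in every tree decomposition; so some bag has ≥ 4 vertices and tw(G) ≥ 3. The upper and lower bounds meet at 3, so that is the treewidth.

Treewidth 3.
One such decomposition:
Bags: B1 = {b, e, f, h}  B2 = {b, e, f, g}  B3 = {b, c, e, f}  B4 = {a, e, f, g}  B5 = {b, e, f, i}  B6 = {d, e, f, g}
Tree: B1–B2, B2–B3, B2–B4, B1–B5, B4–B6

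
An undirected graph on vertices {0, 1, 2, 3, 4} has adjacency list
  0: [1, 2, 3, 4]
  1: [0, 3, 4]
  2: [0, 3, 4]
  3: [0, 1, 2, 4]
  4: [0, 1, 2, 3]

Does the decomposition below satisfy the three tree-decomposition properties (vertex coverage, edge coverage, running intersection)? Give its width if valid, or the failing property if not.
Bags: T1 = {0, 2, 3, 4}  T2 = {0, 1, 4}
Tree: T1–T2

A tree decomposition must satisfy three properties: every vertex lies in some bag; for every edge, both endpoints lie together in some bag; and for every vertex, the bags containing it form a connected subtree. Here edge (3,1) lies in no bag, so the decomposition is invalid.

No — edge (3,1) lies in no bag.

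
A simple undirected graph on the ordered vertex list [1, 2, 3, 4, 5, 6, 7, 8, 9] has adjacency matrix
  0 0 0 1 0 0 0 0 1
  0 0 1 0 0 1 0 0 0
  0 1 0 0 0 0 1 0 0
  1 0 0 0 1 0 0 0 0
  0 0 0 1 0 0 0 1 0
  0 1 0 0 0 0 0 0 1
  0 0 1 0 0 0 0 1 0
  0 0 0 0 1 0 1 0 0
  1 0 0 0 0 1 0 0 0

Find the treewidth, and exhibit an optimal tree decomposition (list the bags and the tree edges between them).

The largest bag has 3 vertices, giving width 2; this decomposition certifies tw(G) ≤ 2. For the lower bound, G contains the cycle 6–9–1–4–5–8–7–3–2–6, so G is not a forest; only forests have treewidth ≤ 1, hence tw(G) ≥ 2. Therefore the treewidth is 2.

Treewidth 2.
Bags: B1 = {1, 6, 9}  B2 = {1, 4, 6}  B3 = {4, 5, 6}  B4 = {5, 6, 8}  B5 = {6, 7, 8}  B6 = {3, 6, 7}  B7 = {2, 3, 6}
Tree: B1–B2, B2–B3, B3–B4, B4–B5, B5–B6, B6–B7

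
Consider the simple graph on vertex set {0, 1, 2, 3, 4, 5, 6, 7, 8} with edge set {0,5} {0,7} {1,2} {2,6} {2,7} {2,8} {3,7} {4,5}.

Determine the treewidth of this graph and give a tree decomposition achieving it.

Treewidth 1.
One such decomposition:
Bags: B1 = {0, 5}  B2 = {4, 5}  B3 = {0, 7}  B4 = {2, 7}  B5 = {1, 2}  B6 = {2, 6}  B7 = {2, 8}  B8 = {3, 7}
Tree: B1–B2, B1–B3, B3–B4, B4–B5, B4–B6, B4–B7, B4–B8

Every bag has size at most 2, so the width is 2 − 1 = 1 and tw(G) ≤ 1. Any graph with an edge has treewidth ≥ 1, and G has the edge 5–0. The upper and lower bounds meet at 1, so that is the treewidth.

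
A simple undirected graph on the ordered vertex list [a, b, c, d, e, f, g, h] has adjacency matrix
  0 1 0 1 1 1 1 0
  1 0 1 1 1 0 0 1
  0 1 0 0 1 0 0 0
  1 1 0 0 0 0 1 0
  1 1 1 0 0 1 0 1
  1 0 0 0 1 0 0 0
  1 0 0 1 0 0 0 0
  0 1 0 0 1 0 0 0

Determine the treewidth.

A width-2 tree decomposition is:
Bags: B1 = {a, b, d}  B2 = {a, b, e}  B3 = {b, e, h}  B4 = {a, d, g}  B5 = {a, e, f}  B6 = {b, c, e}
Tree: B1–B2, B2–B3, B1–B4, B2–B5, B3–B6
Every bag has size at most 3, so the width is 3 − 1 = 2 and tw(G) ≤ 2. For the lower bound, the 3 vertices {a, d, g} are pairwise adjacent, and any tree decomposition puts a clique entirely inside one bag — forcing width ≥ 2. Therefore the treewidth is 2.

2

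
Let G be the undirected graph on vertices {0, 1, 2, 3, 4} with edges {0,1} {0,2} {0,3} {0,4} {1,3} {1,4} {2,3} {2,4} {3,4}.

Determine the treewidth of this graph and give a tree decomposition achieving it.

Each bag holds 4 vertices, so the decomposition has width 3, which upper-bounds the treewidth. On the other hand G contains the 4-clique {0, 1, 3, 4}. A clique must lie in a single bag of any decomposition, so no decomposition can have width below 3. Combining the bounds, tw(G) = 3.

Treewidth 3.
One such decomposition:
Bags: B1 = {0, 2, 3, 4}  B2 = {0, 1, 3, 4}
Tree: B1–B2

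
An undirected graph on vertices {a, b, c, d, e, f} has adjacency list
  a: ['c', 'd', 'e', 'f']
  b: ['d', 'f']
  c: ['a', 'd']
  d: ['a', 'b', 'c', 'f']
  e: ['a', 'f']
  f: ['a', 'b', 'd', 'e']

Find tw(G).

2

A width-2 tree decomposition is:
Bags: B1 = {b, d, f}  B2 = {a, d, f}  B3 = {a, e, f}  B4 = {a, c, d}
Tree: B1–B2, B2–B3, B2–B4
Each bag holds 3 vertices, so the decomposition has width 2, which upper-bounds the treewidth. On the other hand G contains the 3-clique {a, c, d}. A clique must lie in a single bag of any decomposition, so no decomposition can have width below 2. Therefore the treewidth is 2.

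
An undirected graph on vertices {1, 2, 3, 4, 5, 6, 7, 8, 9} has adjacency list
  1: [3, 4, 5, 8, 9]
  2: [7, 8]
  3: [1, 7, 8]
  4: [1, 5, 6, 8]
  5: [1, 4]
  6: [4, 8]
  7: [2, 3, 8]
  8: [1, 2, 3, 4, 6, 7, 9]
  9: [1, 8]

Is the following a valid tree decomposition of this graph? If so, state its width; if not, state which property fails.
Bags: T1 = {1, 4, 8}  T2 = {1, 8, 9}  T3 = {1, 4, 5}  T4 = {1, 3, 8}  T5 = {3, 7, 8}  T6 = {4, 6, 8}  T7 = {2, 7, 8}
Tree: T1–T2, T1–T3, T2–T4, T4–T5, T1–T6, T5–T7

Every vertex of G appears in some bag (union = {1, 2, 3, 4, 5, 6, 7, 8, 9}); every edge is covered by a bag; and for each vertex v the set of bags containing v is connected in the bag tree. The decomposition is therefore valid. The largest bag has 3 vertices, so the width is 2.

Yes; width 2.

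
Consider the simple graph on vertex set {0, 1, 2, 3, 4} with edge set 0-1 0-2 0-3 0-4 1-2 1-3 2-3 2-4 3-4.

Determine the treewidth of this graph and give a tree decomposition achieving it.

Treewidth 3.
Bags: B1 = {0, 2, 3, 4}  B2 = {0, 1, 2, 3}
Tree: B1–B2

The largest bag has 4 vertices, giving width 3; this decomposition certifies tw(G) ≤ 3. Conversely, {0, 1, 2, 3} is a clique of size 4, and the vertices of any clique must share a bag in every tree decomposition; so some bag has ≥ 4 vertices and tw(G) ≥ 3. The upper and lower bounds meet at 3, so that is the treewidth.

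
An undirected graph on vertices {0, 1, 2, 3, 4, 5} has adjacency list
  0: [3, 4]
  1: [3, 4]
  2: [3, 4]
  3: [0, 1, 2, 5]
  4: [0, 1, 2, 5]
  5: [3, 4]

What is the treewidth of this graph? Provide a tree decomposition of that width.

Each bag holds 3 vertices, so the decomposition has width 2, which upper-bounds the treewidth. For the lower bound, G contains the cycle 4–2–3–5–4, so G is not a forest; only forests have treewidth ≤ 1, hence tw(G) ≥ 2. The upper and lower bounds meet at 2, so that is the treewidth.

Treewidth 2.
Bags: B1 = {2, 3, 4}  B2 = {3, 4, 5}  B3 = {1, 3, 4}  B4 = {0, 3, 4}
Tree: B1–B2, B2–B3, B3–B4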